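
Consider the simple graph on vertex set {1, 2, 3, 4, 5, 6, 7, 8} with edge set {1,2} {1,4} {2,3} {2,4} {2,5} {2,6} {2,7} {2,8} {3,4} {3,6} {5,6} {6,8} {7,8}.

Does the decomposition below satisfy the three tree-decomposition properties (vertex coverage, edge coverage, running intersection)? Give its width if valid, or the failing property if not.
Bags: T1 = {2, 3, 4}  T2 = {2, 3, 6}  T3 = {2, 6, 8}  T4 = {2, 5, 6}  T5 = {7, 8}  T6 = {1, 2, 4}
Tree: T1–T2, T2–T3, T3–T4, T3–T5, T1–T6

A tree decomposition must satisfy three properties: every vertex lies in some bag; for every edge, both endpoints lie together in some bag; and for every vertex, the bags containing it form a connected subtree. Here edge (2,7) lies in no bag, so the decomposition is invalid.

No — edge (2,7) lies in no bag.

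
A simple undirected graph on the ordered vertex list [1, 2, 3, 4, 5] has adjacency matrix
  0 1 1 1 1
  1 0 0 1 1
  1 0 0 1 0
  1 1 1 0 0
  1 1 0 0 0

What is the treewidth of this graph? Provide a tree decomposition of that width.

Treewidth 2.
One such decomposition:
Bags: B1 = {1, 2, 4}  B2 = {1, 3, 4}  B3 = {1, 2, 5}
Tree: B1–B2, B1–B3

Every bag has size at most 3, so the width is 3 − 1 = 2 and tw(G) ≤ 2. Conversely, {1, 2, 4} is a clique of size 3, and the vertices of any clique must share a bag in every tree decomposition; so some bag has ≥ 3 vertices and tw(G) ≥ 2. Therefore the treewidth is 2.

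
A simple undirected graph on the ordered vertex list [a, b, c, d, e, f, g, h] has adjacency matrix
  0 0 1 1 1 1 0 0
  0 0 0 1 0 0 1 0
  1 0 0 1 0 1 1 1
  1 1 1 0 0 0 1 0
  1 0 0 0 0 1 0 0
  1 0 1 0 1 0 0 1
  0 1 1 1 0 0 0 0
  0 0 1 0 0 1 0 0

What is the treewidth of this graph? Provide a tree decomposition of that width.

Every bag has size at most 3, so the width is 3 − 1 = 2 and tw(G) ≤ 2. Conversely, {a, e, f} is a clique of size 3, and the vertices of any clique must share a bag in every tree decomposition; so some bag has ≥ 3 vertices and tw(G) ≥ 2. The upper and lower bounds meet at 2, so that is the treewidth.

Treewidth 2.
One such decomposition:
Bags: B1 = {b, d, g}  B2 = {c, d, g}  B3 = {a, c, d}  B4 = {a, c, f}  B5 = {a, e, f}  B6 = {c, f, h}
Tree: B1–B2, B2–B3, B3–B4, B4–B5, B4–B6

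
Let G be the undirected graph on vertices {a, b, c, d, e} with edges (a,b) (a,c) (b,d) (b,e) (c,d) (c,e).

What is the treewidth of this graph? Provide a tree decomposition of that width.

Every bag has size at most 3, so the width is 3 − 1 = 2 and tw(G) ≤ 2. Since c–d–b–e–c is a cycle in G, G is not acyclic. Forests are exactly the graphs of treewidth ≤ 1, so tw(G) ≥ 2. Combining the bounds, tw(G) = 2.

Treewidth 2.
Bags: B1 = {b, c, d}  B2 = {b, c, e}  B3 = {a, b, c}
Tree: B1–B2, B2–B3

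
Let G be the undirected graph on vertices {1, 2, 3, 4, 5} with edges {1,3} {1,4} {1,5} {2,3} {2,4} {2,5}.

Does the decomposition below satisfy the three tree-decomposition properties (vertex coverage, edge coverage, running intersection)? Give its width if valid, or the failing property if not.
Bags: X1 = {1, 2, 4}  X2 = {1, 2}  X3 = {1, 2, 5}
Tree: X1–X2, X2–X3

No — vertex 3 appears in no bag.

A tree decomposition must satisfy three properties: every vertex lies in some bag; for every edge, both endpoints lie together in some bag; and for every vertex, the bags containing it form a connected subtree. Here vertex 3 appears in no bag, so the decomposition is invalid.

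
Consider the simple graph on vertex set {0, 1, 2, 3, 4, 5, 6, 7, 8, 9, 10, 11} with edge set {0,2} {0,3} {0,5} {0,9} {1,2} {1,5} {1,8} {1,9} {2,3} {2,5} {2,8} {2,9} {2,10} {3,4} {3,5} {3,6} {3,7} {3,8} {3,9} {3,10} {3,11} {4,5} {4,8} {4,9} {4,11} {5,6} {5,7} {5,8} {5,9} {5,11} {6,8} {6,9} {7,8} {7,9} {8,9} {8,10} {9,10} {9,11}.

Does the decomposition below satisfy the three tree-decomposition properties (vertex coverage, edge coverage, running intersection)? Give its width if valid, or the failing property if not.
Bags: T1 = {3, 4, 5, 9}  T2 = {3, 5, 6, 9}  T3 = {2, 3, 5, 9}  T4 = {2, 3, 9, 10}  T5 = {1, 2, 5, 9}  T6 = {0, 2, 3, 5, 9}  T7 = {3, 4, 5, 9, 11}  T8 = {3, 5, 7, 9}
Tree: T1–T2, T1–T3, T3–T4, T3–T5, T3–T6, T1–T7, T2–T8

A tree decomposition must satisfy three properties: every vertex lies in some bag; for every edge, both endpoints lie together in some bag; and for every vertex, the bags containing it form a connected subtree. Here vertex 8 appears in no bag, so the decomposition is invalid.

No — vertex 8 appears in no bag.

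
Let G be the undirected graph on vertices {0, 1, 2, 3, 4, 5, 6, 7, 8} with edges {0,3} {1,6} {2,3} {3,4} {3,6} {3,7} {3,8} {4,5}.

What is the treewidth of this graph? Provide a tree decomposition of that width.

Treewidth 1.
Bags: B1 = {3, 6}  B2 = {3, 7}  B3 = {1, 6}  B4 = {3, 8}  B5 = {2, 3}  B6 = {3, 4}  B7 = {0, 3}  B8 = {4, 5}
Tree: B1–B2, B1–B3, B2–B4, B1–B5, B5–B6, B6–B7, B6–B8

The largest bag has 2 vertices, giving width 1; this decomposition certifies tw(G) ≤ 1. Since G has at least one edge (e.g. 3–6), it is not an edgeless graph, so tw(G) ≥ 1. Combining the bounds, tw(G) = 1.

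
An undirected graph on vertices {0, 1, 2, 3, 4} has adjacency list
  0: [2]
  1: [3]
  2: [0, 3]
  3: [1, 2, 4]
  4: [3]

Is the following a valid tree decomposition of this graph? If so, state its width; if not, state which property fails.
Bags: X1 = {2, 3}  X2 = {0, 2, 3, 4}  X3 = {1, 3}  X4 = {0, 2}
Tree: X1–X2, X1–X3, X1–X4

A tree decomposition must satisfy three properties: every vertex lies in some bag; for every edge, both endpoints lie together in some bag; and for every vertex, the bags containing it form a connected subtree. Here bags containing vertex 0 are not connected in the tree, so the decomposition is invalid.

No — bags containing vertex 0 are not connected in the tree.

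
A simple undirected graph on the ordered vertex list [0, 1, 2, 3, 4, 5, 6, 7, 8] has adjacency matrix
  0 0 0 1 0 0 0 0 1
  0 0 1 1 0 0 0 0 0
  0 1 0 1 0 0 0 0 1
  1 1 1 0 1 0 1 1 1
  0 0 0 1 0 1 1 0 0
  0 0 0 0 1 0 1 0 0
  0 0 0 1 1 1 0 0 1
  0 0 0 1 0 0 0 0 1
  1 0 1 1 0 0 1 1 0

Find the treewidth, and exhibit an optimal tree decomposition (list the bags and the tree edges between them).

Treewidth 2.
One such decomposition:
Bags: B1 = {3, 6, 8}  B2 = {3, 7, 8}  B3 = {3, 4, 6}  B4 = {2, 3, 8}  B5 = {0, 3, 8}  B6 = {4, 5, 6}  B7 = {1, 2, 3}
Tree: B1–B2, B1–B3, B1–B4, B2–B5, B3–B6, B4–B7

Every bag has size at most 3, so the width is 3 − 1 = 2 and tw(G) ≤ 2. For the lower bound, the 3 vertices {0, 3, 8} are pairwise adjacent, and any tree decomposition puts a clique entirely inside one bag — forcing width ≥ 2. Combining the bounds, tw(G) = 2.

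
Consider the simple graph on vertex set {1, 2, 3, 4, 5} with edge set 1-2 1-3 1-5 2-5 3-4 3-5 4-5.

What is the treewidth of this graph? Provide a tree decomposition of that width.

The largest bag has 3 vertices, giving width 2; this decomposition certifies tw(G) ≤ 2. On the other hand G contains the 3-clique {1, 2, 5}. A clique must lie in a single bag of any decomposition, so no decomposition can have width below 2. Therefore the treewidth is 2.

Treewidth 2.
One such decomposition:
Bags: B1 = {1, 3, 5}  B2 = {1, 2, 5}  B3 = {3, 4, 5}
Tree: B1–B2, B1–B3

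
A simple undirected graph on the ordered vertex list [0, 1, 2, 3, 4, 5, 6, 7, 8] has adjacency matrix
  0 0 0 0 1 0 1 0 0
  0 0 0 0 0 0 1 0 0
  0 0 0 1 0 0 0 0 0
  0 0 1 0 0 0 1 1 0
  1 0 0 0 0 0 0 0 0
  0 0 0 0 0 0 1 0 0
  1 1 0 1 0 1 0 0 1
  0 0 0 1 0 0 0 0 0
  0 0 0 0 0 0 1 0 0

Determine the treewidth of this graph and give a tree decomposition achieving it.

Every bag has size at most 2, so the width is 2 − 1 = 1 and tw(G) ≤ 1. Any graph with an edge has treewidth ≥ 1, and G has the edge 3–7. The upper and lower bounds meet at 1, so that is the treewidth.

Treewidth 1.
Bags: B1 = {3, 7}  B2 = {3, 6}  B3 = {2, 3}  B4 = {0, 6}  B5 = {0, 4}  B6 = {6, 8}  B7 = {5, 6}  B8 = {1, 6}
Tree: B1–B2, B1–B3, B2–B4, B4–B5, B4–B6, B2–B7, B7–B8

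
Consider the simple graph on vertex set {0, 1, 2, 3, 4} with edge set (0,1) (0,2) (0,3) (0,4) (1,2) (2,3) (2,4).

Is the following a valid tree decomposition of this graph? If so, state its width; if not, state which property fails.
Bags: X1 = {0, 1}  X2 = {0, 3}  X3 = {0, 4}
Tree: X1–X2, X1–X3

No — vertex 2 appears in no bag.

A tree decomposition must satisfy three properties: every vertex lies in some bag; for every edge, both endpoints lie together in some bag; and for every vertex, the bags containing it form a connected subtree. Here vertex 2 appears in no bag, so the decomposition is invalid.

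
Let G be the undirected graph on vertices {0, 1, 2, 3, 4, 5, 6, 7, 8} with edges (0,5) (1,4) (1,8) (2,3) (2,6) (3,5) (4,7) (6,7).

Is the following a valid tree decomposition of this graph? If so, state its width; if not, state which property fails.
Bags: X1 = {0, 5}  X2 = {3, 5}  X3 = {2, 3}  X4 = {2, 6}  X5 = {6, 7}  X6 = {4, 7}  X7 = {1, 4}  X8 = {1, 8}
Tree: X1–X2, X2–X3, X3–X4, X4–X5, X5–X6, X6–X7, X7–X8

Yes; width 1.

Vertex coverage: the bags together contain {0, 1, 2, 3, 4, 5, 6, 7, 8}, the full vertex set. Edge coverage: each edge of G has both endpoints in at least one bag. Running intersection: for every vertex, the bags containing it form a connected subtree. All three properties hold, so this is a valid tree decomposition of width max|bag| − 1 = 1, and hence tw(G) ≤ 1.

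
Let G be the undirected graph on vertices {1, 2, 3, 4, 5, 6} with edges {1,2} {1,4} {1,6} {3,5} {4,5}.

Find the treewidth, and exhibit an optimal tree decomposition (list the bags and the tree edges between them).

The largest bag has 2 vertices, giving width 1; this decomposition certifies tw(G) ≤ 1. Since G has at least one edge (e.g. 1–6), it is not an edgeless graph, so tw(G) ≥ 1. The upper and lower bounds meet at 1, so that is the treewidth.

Treewidth 1.
Bags: B1 = {1, 6}  B2 = {1, 4}  B3 = {1, 2}  B4 = {4, 5}  B5 = {3, 5}
Tree: B1–B2, B1–B3, B2–B4, B4–B5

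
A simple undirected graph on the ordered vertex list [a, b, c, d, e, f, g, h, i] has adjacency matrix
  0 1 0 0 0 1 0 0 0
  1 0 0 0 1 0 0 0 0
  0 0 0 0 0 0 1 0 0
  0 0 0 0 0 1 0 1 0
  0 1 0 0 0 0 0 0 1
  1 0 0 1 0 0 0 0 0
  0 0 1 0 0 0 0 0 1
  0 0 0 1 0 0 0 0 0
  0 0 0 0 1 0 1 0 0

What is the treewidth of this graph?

A width-1 tree decomposition is:
Bags: B1 = {c, g}  B2 = {g, i}  B3 = {e, i}  B4 = {b, e}  B5 = {a, b}  B6 = {a, f}  B7 = {d, f}  B8 = {d, h}
Tree: B1–B2, B2–B3, B3–B4, B4–B5, B5–B6, B6–B7, B7–B8
The largest bag has 2 vertices, giving width 1; this decomposition certifies tw(G) ≤ 1. Any graph with an edge has treewidth ≥ 1, and G has the edge c–g. Therefore the treewidth is 1.

1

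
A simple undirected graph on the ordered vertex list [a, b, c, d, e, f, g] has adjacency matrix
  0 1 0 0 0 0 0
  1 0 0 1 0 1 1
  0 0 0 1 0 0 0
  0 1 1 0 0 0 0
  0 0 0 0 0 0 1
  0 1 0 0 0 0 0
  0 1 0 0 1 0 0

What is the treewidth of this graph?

A width-1 tree decomposition is:
Bags: B1 = {e, g}  B2 = {b, g}  B3 = {a, b}  B4 = {b, d}  B5 = {b, f}  B6 = {c, d}
Tree: B1–B2, B2–B3, B3–B4, B4–B5, B4–B6
The largest bag has 2 vertices, giving width 1; this decomposition certifies tw(G) ≤ 1. Since G has at least one edge (e.g. g–e), it is not an edgeless graph, so tw(G) ≥ 1. The upper and lower bounds meet at 1, so that is the treewidth.

1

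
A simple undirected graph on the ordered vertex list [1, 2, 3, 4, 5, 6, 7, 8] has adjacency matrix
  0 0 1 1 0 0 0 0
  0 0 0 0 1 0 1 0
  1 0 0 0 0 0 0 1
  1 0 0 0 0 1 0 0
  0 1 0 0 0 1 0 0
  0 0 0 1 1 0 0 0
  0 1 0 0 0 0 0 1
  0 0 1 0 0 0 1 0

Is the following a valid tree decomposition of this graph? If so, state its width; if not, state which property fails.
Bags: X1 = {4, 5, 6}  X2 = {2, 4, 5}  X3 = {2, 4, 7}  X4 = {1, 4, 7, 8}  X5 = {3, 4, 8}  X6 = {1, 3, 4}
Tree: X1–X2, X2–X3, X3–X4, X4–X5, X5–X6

No — bags containing vertex 1 are not connected in the tree.

A tree decomposition must satisfy three properties: every vertex lies in some bag; for every edge, both endpoints lie together in some bag; and for every vertex, the bags containing it form a connected subtree. Here bags containing vertex 1 are not connected in the tree, so the decomposition is invalid.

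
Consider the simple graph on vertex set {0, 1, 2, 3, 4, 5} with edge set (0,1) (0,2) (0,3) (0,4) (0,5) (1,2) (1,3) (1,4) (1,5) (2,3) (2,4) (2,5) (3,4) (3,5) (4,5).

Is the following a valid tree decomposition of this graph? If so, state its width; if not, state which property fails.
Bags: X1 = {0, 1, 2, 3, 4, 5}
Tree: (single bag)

Yes; width 5.

Vertex coverage: the bags together contain {0, 1, 2, 3, 4, 5}, the full vertex set. Edge coverage: each edge of G has both endpoints in at least one bag. Running intersection: for every vertex, the bags containing it form a connected subtree. All three properties hold, so this is a valid tree decomposition of width max|bag| − 1 = 5, and hence tw(G) ≤ 5.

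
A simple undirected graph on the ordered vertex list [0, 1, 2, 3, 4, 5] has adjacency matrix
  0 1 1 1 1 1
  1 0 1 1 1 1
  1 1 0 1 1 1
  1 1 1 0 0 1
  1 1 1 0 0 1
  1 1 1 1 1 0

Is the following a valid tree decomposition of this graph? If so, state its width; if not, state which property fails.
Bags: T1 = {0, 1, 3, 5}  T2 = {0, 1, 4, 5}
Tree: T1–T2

A tree decomposition must satisfy three properties: every vertex lies in some bag; for every edge, both endpoints lie together in some bag; and for every vertex, the bags containing it form a connected subtree. Here vertex 2 appears in no bag, so the decomposition is invalid.

No — vertex 2 appears in no bag.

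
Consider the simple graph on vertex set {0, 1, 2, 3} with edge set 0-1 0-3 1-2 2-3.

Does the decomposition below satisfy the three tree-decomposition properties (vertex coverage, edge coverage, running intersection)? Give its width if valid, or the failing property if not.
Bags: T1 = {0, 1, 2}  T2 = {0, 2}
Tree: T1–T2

A tree decomposition must satisfy three properties: every vertex lies in some bag; for every edge, both endpoints lie together in some bag; and for every vertex, the bags containing it form a connected subtree. Here vertex 3 appears in no bag, so the decomposition is invalid.

No — vertex 3 appears in no bag.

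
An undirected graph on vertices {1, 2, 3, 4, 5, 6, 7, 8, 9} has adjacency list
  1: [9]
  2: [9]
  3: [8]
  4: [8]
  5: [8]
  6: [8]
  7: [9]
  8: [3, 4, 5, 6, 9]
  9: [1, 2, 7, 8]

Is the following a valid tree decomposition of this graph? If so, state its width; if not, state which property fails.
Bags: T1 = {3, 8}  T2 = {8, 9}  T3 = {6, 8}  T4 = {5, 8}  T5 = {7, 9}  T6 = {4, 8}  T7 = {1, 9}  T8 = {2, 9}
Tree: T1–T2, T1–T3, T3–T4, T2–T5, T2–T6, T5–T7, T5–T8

Vertex coverage: the bags together contain {1, 2, 3, 4, 5, 6, 7, 8, 9}, the full vertex set. Edge coverage: each edge of G has both endpoints in at least one bag. Running intersection: for every vertex, the bags containing it form a connected subtree. All three properties hold, so this is a valid tree decomposition of width max|bag| − 1 = 1, and hence tw(G) ≤ 1.

Yes; width 1.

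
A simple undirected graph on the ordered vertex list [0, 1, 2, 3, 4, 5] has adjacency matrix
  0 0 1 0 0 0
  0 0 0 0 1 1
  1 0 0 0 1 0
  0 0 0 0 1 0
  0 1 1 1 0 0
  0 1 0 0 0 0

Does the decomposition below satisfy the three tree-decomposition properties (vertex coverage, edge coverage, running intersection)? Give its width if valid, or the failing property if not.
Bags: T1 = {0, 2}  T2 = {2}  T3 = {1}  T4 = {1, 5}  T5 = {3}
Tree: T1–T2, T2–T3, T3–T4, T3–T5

A tree decomposition must satisfy three properties: every vertex lies in some bag; for every edge, both endpoints lie together in some bag; and for every vertex, the bags containing it form a connected subtree. Here vertex 4 appears in no bag, so the decomposition is invalid.

No — vertex 4 appears in no bag.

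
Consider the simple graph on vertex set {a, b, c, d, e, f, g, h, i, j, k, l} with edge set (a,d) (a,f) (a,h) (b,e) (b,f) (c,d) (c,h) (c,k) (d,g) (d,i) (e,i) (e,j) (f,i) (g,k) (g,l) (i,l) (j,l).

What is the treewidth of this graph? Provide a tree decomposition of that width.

The largest bag has 4 vertices, giving width 3; this decomposition certifies tw(G) ≤ 3. For the lower bound: the 4 vertex sets {c,h,k}, {a}, {d}, {f,g,i,l} are disjoint, each induces a connected subgraph, and every pair is joined by at least one edge of G. Contracting each set to a single vertex therefore yields K_{4} as a minor, and since treewidth is minor-monotone, tw(G) ≥ tw(K_{4}) = 3. The upper and lower bounds meet at 3, so that is the treewidth.

Treewidth 3.
One optimal decomposition is:
Bags: B1 = {a, c, h, k}  B2 = {a, c, d, k}  B3 = {a, d, g, k}  B4 = {a, d, f, g}  B5 = {d, f, g, i}  B6 = {f, g, i, l}  B7 = {b, f, i, l}  B8 = {b, e, i, l}  B9 = {b, e, j, l}
Tree: B1–B2, B2–B3, B3–B4, B4–B5, B5–B6, B6–B7, B7–B8, B8–B9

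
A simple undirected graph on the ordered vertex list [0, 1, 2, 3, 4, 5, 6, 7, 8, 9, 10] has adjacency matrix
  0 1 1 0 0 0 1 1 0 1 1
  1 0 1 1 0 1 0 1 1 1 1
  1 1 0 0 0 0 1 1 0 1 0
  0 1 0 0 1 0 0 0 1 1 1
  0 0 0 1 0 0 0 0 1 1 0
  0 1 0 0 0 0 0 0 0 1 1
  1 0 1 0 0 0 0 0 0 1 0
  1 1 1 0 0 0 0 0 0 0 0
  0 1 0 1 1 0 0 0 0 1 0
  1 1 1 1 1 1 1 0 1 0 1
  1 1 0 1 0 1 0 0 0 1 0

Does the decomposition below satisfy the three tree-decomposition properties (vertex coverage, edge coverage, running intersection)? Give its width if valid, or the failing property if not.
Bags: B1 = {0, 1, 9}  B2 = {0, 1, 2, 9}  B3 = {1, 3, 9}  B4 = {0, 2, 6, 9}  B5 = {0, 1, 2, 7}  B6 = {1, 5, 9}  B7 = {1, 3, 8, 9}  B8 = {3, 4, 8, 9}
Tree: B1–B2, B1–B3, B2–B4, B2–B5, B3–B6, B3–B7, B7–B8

No — vertex 10 appears in no bag.

A tree decomposition must satisfy three properties: every vertex lies in some bag; for every edge, both endpoints lie together in some bag; and for every vertex, the bags containing it form a connected subtree. Here vertex 10 appears in no bag, so the decomposition is invalid.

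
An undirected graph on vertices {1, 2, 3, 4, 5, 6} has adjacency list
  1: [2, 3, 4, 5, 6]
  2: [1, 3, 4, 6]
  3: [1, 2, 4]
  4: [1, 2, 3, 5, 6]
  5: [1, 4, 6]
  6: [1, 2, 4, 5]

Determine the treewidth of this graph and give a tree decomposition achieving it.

Treewidth 3.
One such decomposition:
Bags: B1 = {1, 2, 4, 6}  B2 = {1, 2, 3, 4}  B3 = {1, 4, 5, 6}
Tree: B1–B2, B1–B3

Each bag holds 4 vertices, so the decomposition has width 3, which upper-bounds the treewidth. Conversely, {1, 2, 3, 4} is a clique of size 4, and the vertices of any clique must share a bag in every tree decomposition; so some bag has ≥ 4 vertices and tw(G) ≥ 3. Combining the bounds, tw(G) = 3.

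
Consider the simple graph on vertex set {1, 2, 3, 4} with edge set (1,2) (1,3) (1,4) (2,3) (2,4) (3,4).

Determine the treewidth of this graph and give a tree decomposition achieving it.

Treewidth 3.
Bags: B1 = {1, 2, 3, 4}
Tree: (single bag)

A single bag containing all 4 vertices is trivially a valid decomposition of width 3. For the lower bound, the 4 vertices {1, 2, 3, 4} are pairwise adjacent, and any tree decomposition puts a clique entirely inside one bag — forcing width ≥ 3. Therefore the treewidth is 3.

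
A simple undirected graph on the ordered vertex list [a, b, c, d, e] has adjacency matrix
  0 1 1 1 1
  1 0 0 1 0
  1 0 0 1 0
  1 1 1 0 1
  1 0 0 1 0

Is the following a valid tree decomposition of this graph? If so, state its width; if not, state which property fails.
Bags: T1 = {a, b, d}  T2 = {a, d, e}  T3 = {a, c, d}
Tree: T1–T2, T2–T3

Yes; width 2.

Checking the three conditions: (i) the bags cover all of {a, b, c, d, e}; (ii) for each edge, some bag contains both endpoints; (iii) the bags containing any fixed vertex form a subtree. All hold, so the decomposition is valid with width 3 − 1 = 2.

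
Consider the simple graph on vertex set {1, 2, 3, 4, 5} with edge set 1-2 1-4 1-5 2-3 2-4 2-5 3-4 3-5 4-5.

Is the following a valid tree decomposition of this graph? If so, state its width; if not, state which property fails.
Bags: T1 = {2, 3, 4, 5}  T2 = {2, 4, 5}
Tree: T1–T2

A tree decomposition must satisfy three properties: every vertex lies in some bag; for every edge, both endpoints lie together in some bag; and for every vertex, the bags containing it form a connected subtree. Here vertex 1 appears in no bag, so the decomposition is invalid.

No — vertex 1 appears in no bag.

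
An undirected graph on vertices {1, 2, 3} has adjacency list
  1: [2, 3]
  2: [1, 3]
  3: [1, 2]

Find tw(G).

A width-2 tree decomposition is:
Bags: B1 = {1, 2, 3}
Tree: (single bag)
With just one bag of size 3, the width is 3 − 1 = 2, so tw(G) ≤ 2. For the lower bound, the 3 vertices {1, 2, 3} are pairwise adjacent, and any tree decomposition puts a clique entirely inside one bag — forcing width ≥ 2. The upper and lower bounds meet at 2, so that is the treewidth.

2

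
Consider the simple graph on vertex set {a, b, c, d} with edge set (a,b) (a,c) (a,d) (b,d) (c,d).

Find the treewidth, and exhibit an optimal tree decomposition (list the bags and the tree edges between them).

Every bag has size at most 3, so the width is 3 − 1 = 2 and tw(G) ≤ 2. Conversely, {a, c, d} is a clique of size 3, and the vertices of any clique must share a bag in every tree decomposition; so some bag has ≥ 3 vertices and tw(G) ≥ 2. Combining the bounds, tw(G) = 2.

Treewidth 2.
One optimal decomposition is:
Bags: B1 = {a, b, d}  B2 = {a, c, d}
Tree: B1–B2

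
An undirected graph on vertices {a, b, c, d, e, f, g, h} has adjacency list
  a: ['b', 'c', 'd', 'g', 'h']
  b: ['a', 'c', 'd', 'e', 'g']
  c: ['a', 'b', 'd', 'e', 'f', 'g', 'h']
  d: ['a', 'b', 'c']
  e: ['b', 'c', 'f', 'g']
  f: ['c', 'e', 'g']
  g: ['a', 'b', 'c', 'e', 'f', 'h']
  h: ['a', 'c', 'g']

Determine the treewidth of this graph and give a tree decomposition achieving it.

The largest bag has 4 vertices, giving width 3; this decomposition certifies tw(G) ≤ 3. On the other hand G contains the 4-clique {a, b, c, d}. A clique must lie in a single bag of any decomposition, so no decomposition can have width below 3. Hence tw(G) = 3 exactly.

Treewidth 3.
Bags: B1 = {c, e, f, g}  B2 = {b, c, e, g}  B3 = {a, b, c, g}  B4 = {a, b, c, d}  B5 = {a, c, g, h}
Tree: B1–B2, B2–B3, B3–B4, B3–B5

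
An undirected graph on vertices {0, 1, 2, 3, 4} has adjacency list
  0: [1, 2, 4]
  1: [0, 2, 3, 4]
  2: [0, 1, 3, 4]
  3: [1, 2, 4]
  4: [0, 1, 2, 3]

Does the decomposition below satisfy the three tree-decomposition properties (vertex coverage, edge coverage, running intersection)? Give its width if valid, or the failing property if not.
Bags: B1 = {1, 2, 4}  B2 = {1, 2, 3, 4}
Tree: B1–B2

No — vertex 0 appears in no bag.

A tree decomposition must satisfy three properties: every vertex lies in some bag; for every edge, both endpoints lie together in some bag; and for every vertex, the bags containing it form a connected subtree. Here vertex 0 appears in no bag, so the decomposition is invalid.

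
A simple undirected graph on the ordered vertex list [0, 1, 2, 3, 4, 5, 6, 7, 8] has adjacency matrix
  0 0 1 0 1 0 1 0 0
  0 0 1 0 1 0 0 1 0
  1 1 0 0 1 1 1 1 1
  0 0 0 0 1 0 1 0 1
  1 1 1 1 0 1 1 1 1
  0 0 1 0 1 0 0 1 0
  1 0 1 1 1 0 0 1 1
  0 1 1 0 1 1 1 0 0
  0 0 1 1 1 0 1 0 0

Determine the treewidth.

3

A width-3 tree decomposition is:
Bags: B1 = {0, 2, 4, 6}  B2 = {2, 4, 6, 7}  B3 = {1, 2, 4, 7}  B4 = {2, 4, 6, 8}  B5 = {2, 4, 5, 7}  B6 = {3, 4, 6, 8}
Tree: B1–B2, B2–B3, B2–B4, B2–B5, B4–B6
Each bag holds 4 vertices, so the decomposition has width 3, which upper-bounds the treewidth. Conversely, {1, 2, 4, 7} is a clique of size 4, and the vertices of any clique must share a bag in every tree decomposition; so some bag has ≥ 4 vertices and tw(G) ≥ 3. Hence tw(G) = 3 exactly.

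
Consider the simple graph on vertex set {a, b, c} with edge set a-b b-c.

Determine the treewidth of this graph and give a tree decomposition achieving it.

Each bag holds 2 vertices, so the decomposition has width 1, which upper-bounds the treewidth. Since G has at least one edge (e.g. b–c), it is not an edgeless graph, so tw(G) ≥ 1. Combining the bounds, tw(G) = 1.

Treewidth 1.
One optimal decomposition is:
Bags: B1 = {b, c}  B2 = {a, b}
Tree: B1–B2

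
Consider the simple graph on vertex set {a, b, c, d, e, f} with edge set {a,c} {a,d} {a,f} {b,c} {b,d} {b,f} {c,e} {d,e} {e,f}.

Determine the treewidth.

A width-3 tree decomposition is:
Bags: B1 = {a, b, d, e}  B2 = {a, b, e, f}  B3 = {a, b, c, e}
Tree: B1–B2, B2–B3
The largest bag has 4 vertices, giving width 3; this decomposition certifies tw(G) ≤ 3. For the lower bound: the 4 vertex sets {a,d}, {e,f}, {b}, {c} are disjoint, each induces a connected subgraph, and every pair is joined by at least one edge of G. Contracting each set to a single vertex therefore yields K_{4} as a minor, and since treewidth is minor-monotone, tw(G) ≥ tw(K_{4}) = 3. Combining the bounds, tw(G) = 3.

3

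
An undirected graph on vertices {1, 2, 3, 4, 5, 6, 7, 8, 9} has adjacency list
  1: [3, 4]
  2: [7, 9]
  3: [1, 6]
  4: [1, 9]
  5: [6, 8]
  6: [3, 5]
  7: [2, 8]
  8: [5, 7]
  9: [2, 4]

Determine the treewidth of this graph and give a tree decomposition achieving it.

Treewidth 2.
One such decomposition:
Bags: B1 = {2, 7, 9}  B2 = {4, 7, 9}  B3 = {1, 4, 7}  B4 = {1, 3, 7}  B5 = {3, 6, 7}  B6 = {5, 6, 7}  B7 = {5, 7, 8}
Tree: B1–B2, B2–B3, B3–B4, B4–B5, B5–B6, B6–B7

Each bag holds 3 vertices, so the decomposition has width 2, which upper-bounds the treewidth. For the lower bound, G contains the cycle 7–2–9–4–1–3–6–5–8–7, so G is not a forest; only forests have treewidth ≤ 1, hence tw(G) ≥ 2. Therefore the treewidth is 2.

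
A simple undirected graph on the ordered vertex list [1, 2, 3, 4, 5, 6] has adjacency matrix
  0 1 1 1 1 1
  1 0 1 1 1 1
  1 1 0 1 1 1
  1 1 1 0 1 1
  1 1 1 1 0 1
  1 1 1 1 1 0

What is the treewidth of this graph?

5

A width-5 tree decomposition is:
Bags: B1 = {1, 2, 3, 4, 5, 6}
Tree: (single bag)
With just one bag of size 6, the width is 6 − 1 = 5, so tw(G) ≤ 5. On the other hand G contains the 6-clique {1, 2, 3, 4, 5, 6}. A clique must lie in a single bag of any decomposition, so no decomposition can have width below 5. Hence tw(G) = 5 exactly.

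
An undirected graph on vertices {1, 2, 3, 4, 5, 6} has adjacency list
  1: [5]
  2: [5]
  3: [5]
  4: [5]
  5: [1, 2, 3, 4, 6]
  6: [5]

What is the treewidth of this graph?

1

A width-1 tree decomposition is:
Bags: B1 = {1, 5}  B2 = {4, 5}  B3 = {2, 5}  B4 = {3, 5}  B5 = {5, 6}
Tree: B1–B2, B1–B3, B3–B4, B1–B5
The largest bag has 2 vertices, giving width 1; this decomposition certifies tw(G) ≤ 1. Since G has at least one edge (e.g. 5–1), it is not an edgeless graph, so tw(G) ≥ 1. The upper and lower bounds meet at 1, so that is the treewidth.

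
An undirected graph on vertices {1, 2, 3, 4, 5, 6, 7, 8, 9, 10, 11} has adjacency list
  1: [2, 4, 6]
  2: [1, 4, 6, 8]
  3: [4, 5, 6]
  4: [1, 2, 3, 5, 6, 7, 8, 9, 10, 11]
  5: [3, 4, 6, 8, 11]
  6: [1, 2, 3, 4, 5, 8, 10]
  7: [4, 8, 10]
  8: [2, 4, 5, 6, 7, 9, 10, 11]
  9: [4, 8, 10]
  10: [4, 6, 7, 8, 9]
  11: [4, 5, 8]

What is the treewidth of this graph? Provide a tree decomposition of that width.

Treewidth 3.
One optimal decomposition is:
Bags: B1 = {4, 5, 6, 8}  B2 = {3, 4, 5, 6}  B3 = {4, 6, 8, 10}  B4 = {2, 4, 6, 8}  B5 = {4, 5, 8, 11}  B6 = {4, 8, 9, 10}  B7 = {4, 7, 8, 10}  B8 = {1, 2, 4, 6}
Tree: B1–B2, B1–B3, B3–B4, B1–B5, B3–B6, B6–B7, B4–B8

Each bag holds 4 vertices, so the decomposition has width 3, which upper-bounds the treewidth. For the lower bound, the 4 vertices {4, 8, 9, 10} are pairwise adjacent, and any tree decomposition puts a clique entirely inside one bag — forcing width ≥ 3. The upper and lower bounds meet at 3, so that is the treewidth.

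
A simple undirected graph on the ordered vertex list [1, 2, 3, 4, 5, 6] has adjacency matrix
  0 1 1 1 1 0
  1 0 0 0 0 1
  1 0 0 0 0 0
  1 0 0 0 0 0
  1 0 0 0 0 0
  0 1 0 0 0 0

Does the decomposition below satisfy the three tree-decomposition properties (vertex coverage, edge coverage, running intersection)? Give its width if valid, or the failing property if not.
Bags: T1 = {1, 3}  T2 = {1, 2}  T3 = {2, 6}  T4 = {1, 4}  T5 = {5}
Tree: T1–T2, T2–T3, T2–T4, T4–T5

No — edge (1,5) lies in no bag.

A tree decomposition must satisfy three properties: every vertex lies in some bag; for every edge, both endpoints lie together in some bag; and for every vertex, the bags containing it form a connected subtree. Here edge (1,5) lies in no bag, so the decomposition is invalid.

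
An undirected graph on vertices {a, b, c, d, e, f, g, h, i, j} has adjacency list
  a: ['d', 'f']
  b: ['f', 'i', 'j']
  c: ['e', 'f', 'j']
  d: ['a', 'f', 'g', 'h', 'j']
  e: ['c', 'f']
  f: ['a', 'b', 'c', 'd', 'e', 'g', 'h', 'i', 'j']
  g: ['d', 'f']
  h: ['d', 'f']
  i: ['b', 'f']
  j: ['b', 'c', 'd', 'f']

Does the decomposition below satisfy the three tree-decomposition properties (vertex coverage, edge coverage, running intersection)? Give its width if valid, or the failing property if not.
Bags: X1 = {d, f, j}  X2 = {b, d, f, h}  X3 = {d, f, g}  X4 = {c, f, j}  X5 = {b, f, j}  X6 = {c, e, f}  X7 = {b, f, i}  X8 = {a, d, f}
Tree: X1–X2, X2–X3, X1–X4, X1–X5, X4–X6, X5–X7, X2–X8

No — bags containing vertex b are not connected in the tree.

A tree decomposition must satisfy three properties: every vertex lies in some bag; for every edge, both endpoints lie together in some bag; and for every vertex, the bags containing it form a connected subtree. Here bags containing vertex b are not connected in the tree, so the decomposition is invalid.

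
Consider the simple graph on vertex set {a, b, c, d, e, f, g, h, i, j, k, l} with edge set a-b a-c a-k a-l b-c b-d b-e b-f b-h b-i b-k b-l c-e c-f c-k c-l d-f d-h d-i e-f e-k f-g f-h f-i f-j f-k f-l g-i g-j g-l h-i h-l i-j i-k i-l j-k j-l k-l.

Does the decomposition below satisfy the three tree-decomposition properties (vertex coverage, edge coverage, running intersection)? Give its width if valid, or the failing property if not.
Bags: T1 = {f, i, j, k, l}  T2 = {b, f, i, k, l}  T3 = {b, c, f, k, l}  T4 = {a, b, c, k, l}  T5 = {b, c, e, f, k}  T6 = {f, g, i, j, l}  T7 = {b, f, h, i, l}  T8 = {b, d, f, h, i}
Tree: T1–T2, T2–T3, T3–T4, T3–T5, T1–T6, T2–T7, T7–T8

Yes; width 4.

Checking the three conditions: (i) the bags cover all of {a, b, c, d, e, f, g, h, i, j, k, l}; (ii) for each edge, some bag contains both endpoints; (iii) the bags containing any fixed vertex form a subtree. All hold, so the decomposition is valid with width 5 − 1 = 4.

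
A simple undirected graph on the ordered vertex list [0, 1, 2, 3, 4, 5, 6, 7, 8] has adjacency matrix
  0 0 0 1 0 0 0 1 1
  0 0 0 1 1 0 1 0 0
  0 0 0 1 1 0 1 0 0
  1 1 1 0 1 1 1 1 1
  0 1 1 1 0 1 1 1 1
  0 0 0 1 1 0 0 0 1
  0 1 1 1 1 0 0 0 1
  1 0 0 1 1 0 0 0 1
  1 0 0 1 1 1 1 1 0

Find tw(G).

3

A width-3 tree decomposition is:
Bags: B1 = {2, 3, 4, 6}  B2 = {3, 4, 6, 8}  B3 = {3, 4, 7, 8}  B4 = {3, 4, 5, 8}  B5 = {1, 3, 4, 6}  B6 = {0, 3, 7, 8}
Tree: B1–B2, B2–B3, B3–B4, B1–B5, B3–B6
The largest bag has 4 vertices, giving width 3; this decomposition certifies tw(G) ≤ 3. Conversely, {0, 3, 7, 8} is a clique of size 4, and the vertices of any clique must share a bag in every tree decomposition; so some bag has ≥ 4 vertices and tw(G) ≥ 3. The upper and lower bounds meet at 3, so that is the treewidth.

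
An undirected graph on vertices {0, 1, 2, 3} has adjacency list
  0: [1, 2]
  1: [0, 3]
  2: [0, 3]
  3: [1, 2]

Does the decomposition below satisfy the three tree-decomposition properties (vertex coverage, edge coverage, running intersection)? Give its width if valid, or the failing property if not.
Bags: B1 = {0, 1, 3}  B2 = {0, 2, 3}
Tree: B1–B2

Yes; width 2.

Every vertex of G appears in some bag (union = {0, 1, 2, 3}); every edge is covered by a bag; and for each vertex v the set of bags containing v is connected in the bag tree. The decomposition is therefore valid. The largest bag has 3 vertices, so the width is 2.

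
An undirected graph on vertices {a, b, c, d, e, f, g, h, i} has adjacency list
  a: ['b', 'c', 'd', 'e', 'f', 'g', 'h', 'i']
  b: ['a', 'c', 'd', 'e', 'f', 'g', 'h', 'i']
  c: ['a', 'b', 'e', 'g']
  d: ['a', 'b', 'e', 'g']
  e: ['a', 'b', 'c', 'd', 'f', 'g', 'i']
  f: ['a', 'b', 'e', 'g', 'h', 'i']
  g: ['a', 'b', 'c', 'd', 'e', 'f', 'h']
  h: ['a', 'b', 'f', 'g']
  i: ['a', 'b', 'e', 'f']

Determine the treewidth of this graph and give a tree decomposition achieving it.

Each bag holds 5 vertices, so the decomposition has width 4, which upper-bounds the treewidth. For the lower bound, the 5 vertices {a, b, d, e, g} are pairwise adjacent, and any tree decomposition puts a clique entirely inside one bag — forcing width ≥ 4. Combining the bounds, tw(G) = 4.

Treewidth 4.
Bags: B1 = {a, b, e, f, g}  B2 = {a, b, d, e, g}  B3 = {a, b, f, g, h}  B4 = {a, b, c, e, g}  B5 = {a, b, e, f, i}
Tree: B1–B2, B1–B3, B1–B4, B1–B5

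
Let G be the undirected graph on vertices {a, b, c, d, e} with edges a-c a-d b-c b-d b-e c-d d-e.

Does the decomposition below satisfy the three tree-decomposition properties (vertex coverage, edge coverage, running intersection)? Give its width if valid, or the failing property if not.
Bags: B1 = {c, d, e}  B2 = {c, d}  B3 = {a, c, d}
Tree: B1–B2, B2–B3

No — vertex b appears in no bag.

A tree decomposition must satisfy three properties: every vertex lies in some bag; for every edge, both endpoints lie together in some bag; and for every vertex, the bags containing it form a connected subtree. Here vertex b appears in no bag, so the decomposition is invalid.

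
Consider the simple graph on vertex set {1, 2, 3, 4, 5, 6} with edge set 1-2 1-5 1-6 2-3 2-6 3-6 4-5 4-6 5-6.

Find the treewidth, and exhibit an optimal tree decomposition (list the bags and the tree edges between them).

Each bag holds 3 vertices, so the decomposition has width 2, which upper-bounds the treewidth. Conversely, {1, 2, 6} is a clique of size 3, and the vertices of any clique must share a bag in every tree decomposition; so some bag has ≥ 3 vertices and tw(G) ≥ 2. The upper and lower bounds meet at 2, so that is the treewidth.

Treewidth 2.
One optimal decomposition is:
Bags: B1 = {2, 3, 6}  B2 = {1, 2, 6}  B3 = {1, 5, 6}  B4 = {4, 5, 6}
Tree: B1–B2, B2–B3, B3–B4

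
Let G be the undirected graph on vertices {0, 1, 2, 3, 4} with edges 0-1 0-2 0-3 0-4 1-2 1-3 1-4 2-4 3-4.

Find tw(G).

3

A width-3 tree decomposition is:
Bags: B1 = {0, 1, 2, 4}  B2 = {0, 1, 3, 4}
Tree: B1–B2
The largest bag has 4 vertices, giving width 3; this decomposition certifies tw(G) ≤ 3. Conversely, {0, 1, 2, 4} is a clique of size 4, and the vertices of any clique must share a bag in every tree decomposition; so some bag has ≥ 4 vertices and tw(G) ≥ 3. Combining the bounds, tw(G) = 3.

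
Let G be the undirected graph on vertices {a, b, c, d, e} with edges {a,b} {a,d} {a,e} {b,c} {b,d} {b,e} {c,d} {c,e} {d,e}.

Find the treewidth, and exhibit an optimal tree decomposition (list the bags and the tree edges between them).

Each bag holds 4 vertices, so the decomposition has width 3, which upper-bounds the treewidth. Conversely, {b, c, d, e} is a clique of size 4, and the vertices of any clique must share a bag in every tree decomposition; so some bag has ≥ 4 vertices and tw(G) ≥ 3. The upper and lower bounds meet at 3, so that is the treewidth.

Treewidth 3.
One optimal decomposition is:
Bags: B1 = {a, b, d, e}  B2 = {b, c, d, e}
Tree: B1–B2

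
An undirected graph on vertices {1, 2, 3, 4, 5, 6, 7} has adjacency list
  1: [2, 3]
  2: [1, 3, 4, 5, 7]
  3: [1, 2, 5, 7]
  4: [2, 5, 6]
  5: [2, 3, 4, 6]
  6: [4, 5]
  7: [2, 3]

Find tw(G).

A width-2 tree decomposition is:
Bags: B1 = {2, 3, 5}  B2 = {2, 3, 7}  B3 = {2, 4, 5}  B4 = {4, 5, 6}  B5 = {1, 2, 3}
Tree: B1–B2, B1–B3, B3–B4, B2–B5
The largest bag has 3 vertices, giving width 2; this decomposition certifies tw(G) ≤ 2. Conversely, {1, 2, 3} is a clique of size 3, and the vertices of any clique must share a bag in every tree decomposition; so some bag has ≥ 3 vertices and tw(G) ≥ 2. Therefore the treewidth is 2.

2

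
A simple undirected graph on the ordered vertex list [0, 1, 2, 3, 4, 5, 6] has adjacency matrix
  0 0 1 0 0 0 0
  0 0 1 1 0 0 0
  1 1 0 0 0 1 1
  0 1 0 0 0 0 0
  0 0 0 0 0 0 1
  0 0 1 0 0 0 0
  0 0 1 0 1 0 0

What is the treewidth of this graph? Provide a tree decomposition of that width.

The largest bag has 2 vertices, giving width 1; this decomposition certifies tw(G) ≤ 1. Any graph with an edge has treewidth ≥ 1, and G has the edge 2–5. Therefore the treewidth is 1.

Treewidth 1.
One optimal decomposition is:
Bags: B1 = {2, 5}  B2 = {2, 6}  B3 = {4, 6}  B4 = {1, 2}  B5 = {1, 3}  B6 = {0, 2}
Tree: B1–B2, B2–B3, B2–B4, B4–B5, B2–B6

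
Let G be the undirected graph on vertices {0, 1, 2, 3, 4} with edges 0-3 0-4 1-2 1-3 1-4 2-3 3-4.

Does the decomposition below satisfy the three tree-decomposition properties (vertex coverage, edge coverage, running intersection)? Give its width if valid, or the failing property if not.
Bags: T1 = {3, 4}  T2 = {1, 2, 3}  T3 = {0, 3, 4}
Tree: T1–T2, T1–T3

A tree decomposition must satisfy three properties: every vertex lies in some bag; for every edge, both endpoints lie together in some bag; and for every vertex, the bags containing it form a connected subtree. Here edge (1,4) lies in no bag, so the decomposition is invalid.

No — edge (1,4) lies in no bag.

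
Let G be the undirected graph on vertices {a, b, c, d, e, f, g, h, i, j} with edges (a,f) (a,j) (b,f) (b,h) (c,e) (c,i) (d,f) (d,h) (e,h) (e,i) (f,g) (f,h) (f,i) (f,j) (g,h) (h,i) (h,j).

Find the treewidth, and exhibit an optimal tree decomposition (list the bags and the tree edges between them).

Treewidth 2.
One such decomposition:
Bags: B1 = {d, f, h}  B2 = {f, h, i}  B3 = {b, f, h}  B4 = {e, h, i}  B5 = {c, e, i}  B6 = {f, g, h}  B7 = {f, h, j}  B8 = {a, f, j}
Tree: B1–B2, B1–B3, B2–B4, B4–B5, B2–B6, B2–B7, B7–B8

Each bag holds 3 vertices, so the decomposition has width 2, which upper-bounds the treewidth. On the other hand G contains the 3-clique {e, h, i}. A clique must lie in a single bag of any decomposition, so no decomposition can have width below 2. The upper and lower bounds meet at 2, so that is the treewidth.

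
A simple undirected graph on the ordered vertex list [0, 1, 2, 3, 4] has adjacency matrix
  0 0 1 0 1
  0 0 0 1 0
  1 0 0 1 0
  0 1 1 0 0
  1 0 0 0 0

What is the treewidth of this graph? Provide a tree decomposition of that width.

Every bag has size at most 2, so the width is 2 − 1 = 1 and tw(G) ≤ 1. G has an edge, so its treewidth is at least 1. Hence tw(G) = 1 exactly.

Treewidth 1.
One optimal decomposition is:
Bags: B1 = {0, 4}  B2 = {0, 2}  B3 = {2, 3}  B4 = {1, 3}
Tree: B1–B2, B2–B3, B3–B4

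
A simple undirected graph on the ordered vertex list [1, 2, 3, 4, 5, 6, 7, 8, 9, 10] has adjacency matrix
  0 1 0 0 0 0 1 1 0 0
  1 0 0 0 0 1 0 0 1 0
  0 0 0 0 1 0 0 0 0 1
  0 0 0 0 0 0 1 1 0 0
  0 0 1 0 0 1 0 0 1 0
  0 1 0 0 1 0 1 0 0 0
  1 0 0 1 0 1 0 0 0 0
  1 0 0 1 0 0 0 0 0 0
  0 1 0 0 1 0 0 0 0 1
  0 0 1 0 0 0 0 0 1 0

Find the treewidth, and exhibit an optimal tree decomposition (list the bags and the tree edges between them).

Treewidth 2.
One such decomposition:
Bags: B1 = {3, 9, 10}  B2 = {3, 5, 9}  B3 = {2, 5, 9}  B4 = {2, 5, 6}  B5 = {1, 2, 6}  B6 = {1, 6, 7}  B7 = {1, 7, 8}  B8 = {4, 7, 8}
Tree: B1–B2, B2–B3, B3–B4, B4–B5, B5–B6, B6–B7, B7–B8

Each bag holds 3 vertices, so the decomposition has width 2, which upper-bounds the treewidth. For the lower bound, G contains the cycle 10–3–5–9–10, so G is not a forest; only forests have treewidth ≤ 1, hence tw(G) ≥ 2. Therefore the treewidth is 2.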